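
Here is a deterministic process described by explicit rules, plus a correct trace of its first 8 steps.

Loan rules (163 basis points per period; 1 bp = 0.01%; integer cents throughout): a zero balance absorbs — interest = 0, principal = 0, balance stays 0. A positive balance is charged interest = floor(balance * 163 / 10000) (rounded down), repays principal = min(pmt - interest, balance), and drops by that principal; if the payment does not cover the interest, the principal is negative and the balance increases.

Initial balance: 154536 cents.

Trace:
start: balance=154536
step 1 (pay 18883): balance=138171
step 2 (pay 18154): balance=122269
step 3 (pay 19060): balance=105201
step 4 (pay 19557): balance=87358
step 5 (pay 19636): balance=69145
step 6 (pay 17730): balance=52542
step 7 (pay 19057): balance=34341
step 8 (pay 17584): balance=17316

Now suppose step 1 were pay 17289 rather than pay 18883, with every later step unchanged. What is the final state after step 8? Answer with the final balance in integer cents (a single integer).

(re-executing from step 1 with the substitution; state before step 1: balance=154536)
step 1 (pay 17289): balance=139765
step 2 (pay 18154): balance=123889
step 3 (pay 19060): balance=106848
step 4 (pay 19557): balance=89032
step 5 (pay 19636): balance=70847
step 6 (pay 17730): balance=54271
step 7 (pay 19057): balance=36098
step 8 (pay 17584): balance=19102

19102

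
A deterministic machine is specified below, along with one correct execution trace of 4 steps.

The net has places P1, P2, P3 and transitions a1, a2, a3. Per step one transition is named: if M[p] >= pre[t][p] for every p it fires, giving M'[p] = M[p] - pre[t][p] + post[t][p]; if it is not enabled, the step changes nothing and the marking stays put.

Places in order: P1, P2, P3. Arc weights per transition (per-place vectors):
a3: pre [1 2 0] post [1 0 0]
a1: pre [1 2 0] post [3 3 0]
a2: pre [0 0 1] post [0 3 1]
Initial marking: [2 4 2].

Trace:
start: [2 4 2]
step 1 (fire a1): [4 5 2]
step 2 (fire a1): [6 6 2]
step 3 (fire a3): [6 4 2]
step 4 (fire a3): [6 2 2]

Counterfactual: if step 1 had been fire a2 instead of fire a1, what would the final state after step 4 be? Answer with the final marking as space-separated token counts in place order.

(re-executing from step 1 with the substitution; state before step 1: [2 4 2])
step 1 (fire a2): [2 7 2]
step 2 (fire a1): [4 8 2]
step 3 (fire a3): [4 6 2]
step 4 (fire a3): [4 4 2]

4 4 2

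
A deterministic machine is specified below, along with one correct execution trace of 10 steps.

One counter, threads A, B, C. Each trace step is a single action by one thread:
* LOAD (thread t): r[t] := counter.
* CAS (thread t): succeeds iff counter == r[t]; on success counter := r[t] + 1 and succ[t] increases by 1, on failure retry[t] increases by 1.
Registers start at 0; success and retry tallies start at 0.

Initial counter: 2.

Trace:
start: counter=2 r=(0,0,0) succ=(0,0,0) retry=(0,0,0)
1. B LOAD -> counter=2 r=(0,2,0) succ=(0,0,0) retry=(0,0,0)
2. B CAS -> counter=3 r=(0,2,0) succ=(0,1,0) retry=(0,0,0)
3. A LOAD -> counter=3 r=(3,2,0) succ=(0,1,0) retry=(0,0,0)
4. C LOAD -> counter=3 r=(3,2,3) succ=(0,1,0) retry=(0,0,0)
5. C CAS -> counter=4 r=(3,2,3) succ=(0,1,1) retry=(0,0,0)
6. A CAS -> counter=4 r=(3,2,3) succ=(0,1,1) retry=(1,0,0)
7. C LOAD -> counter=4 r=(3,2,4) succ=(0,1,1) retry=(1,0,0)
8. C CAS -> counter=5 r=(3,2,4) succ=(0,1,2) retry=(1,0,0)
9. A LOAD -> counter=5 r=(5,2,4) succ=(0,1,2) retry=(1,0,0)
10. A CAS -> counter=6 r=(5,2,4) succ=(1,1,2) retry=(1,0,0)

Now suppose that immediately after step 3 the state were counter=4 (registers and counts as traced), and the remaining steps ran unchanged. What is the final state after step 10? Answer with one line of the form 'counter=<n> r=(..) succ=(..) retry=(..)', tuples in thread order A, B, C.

state after step 3 := counter=4 r=(3,2,0) succ=(0,1,0) retry=(0,0,0)
4. C LOAD -> counter=4 r=(3,2,4) succ=(0,1,0) retry=(0,0,0)
5. C CAS -> counter=5 r=(3,2,4) succ=(0,1,1) retry=(0,0,0)
6. A CAS -> counter=5 r=(3,2,4) succ=(0,1,1) retry=(1,0,0)
7. C LOAD -> counter=5 r=(3,2,5) succ=(0,1,1) retry=(1,0,0)
8. C CAS -> counter=6 r=(3,2,5) succ=(0,1,2) retry=(1,0,0)
9. A LOAD -> counter=6 r=(6,2,5) succ=(0,1,2) retry=(1,0,0)
10. A CAS -> counter=7 r=(6,2,5) succ=(1,1,2) retry=(1,0,0)

counter=7 r=(6,2,5) succ=(1,1,2) retry=(1,0,0)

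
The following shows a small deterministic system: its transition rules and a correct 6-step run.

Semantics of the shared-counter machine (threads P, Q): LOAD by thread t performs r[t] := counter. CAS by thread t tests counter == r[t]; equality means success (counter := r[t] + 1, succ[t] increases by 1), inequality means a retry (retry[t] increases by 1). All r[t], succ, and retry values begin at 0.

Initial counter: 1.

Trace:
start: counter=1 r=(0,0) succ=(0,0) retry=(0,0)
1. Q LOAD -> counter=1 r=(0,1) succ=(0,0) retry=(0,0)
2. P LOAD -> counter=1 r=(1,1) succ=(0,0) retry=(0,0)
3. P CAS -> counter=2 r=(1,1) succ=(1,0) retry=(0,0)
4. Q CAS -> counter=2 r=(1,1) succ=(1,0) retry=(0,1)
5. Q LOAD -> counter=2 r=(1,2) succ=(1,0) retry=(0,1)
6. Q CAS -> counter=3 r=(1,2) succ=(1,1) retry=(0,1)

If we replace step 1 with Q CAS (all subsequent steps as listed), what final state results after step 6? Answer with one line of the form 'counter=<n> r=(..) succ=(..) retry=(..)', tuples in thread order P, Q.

(re-executing from step 1 with the substitution; state before step 1: counter=1 r=(0,0) succ=(0,0) retry=(0,0))
1. Q CAS -> counter=1 r=(0,0) succ=(0,0) retry=(0,1)
2. P LOAD -> counter=1 r=(1,0) succ=(0,0) retry=(0,1)
3. P CAS -> counter=2 r=(1,0) succ=(1,0) retry=(0,1)
4. Q CAS -> counter=2 r=(1,0) succ=(1,0) retry=(0,2)
5. Q LOAD -> counter=2 r=(1,2) succ=(1,0) retry=(0,2)
6. Q CAS -> counter=3 r=(1,2) succ=(1,1) retry=(0,2)

counter=3 r=(1,2) succ=(1,1) retry=(0,2)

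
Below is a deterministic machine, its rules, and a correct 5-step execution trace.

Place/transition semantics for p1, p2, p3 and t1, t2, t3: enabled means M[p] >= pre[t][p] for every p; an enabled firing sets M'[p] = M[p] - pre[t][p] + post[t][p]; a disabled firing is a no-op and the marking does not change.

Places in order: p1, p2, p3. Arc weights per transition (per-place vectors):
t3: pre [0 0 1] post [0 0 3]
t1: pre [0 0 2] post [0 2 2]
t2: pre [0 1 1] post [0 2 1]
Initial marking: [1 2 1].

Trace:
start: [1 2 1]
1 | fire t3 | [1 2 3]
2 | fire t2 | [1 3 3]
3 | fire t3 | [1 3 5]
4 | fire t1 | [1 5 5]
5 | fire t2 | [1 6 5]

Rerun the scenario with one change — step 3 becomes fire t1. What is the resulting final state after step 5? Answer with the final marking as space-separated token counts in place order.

(re-executing from step 3 with the substitution; state before step 3: [1 3 3])
3 | fire t1 | [1 5 3]
4 | fire t1 | [1 7 3]
5 | fire t2 | [1 8 3]

1 8 3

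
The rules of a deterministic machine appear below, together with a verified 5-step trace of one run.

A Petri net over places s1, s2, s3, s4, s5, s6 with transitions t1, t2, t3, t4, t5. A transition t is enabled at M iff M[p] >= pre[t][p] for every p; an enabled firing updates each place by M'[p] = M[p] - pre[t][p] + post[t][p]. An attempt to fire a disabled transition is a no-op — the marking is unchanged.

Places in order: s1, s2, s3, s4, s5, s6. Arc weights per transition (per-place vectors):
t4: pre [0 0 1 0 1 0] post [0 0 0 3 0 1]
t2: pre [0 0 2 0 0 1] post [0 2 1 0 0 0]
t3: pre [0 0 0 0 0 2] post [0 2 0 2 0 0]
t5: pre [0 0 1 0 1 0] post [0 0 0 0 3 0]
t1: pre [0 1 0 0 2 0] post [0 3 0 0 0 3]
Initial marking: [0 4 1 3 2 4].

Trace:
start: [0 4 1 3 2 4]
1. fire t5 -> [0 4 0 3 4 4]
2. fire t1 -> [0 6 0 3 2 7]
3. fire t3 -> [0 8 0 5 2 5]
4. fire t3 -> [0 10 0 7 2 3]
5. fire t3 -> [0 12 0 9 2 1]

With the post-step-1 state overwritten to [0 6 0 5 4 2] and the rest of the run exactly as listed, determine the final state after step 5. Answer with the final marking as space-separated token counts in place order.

state after step 1 := [0 6 0 5 4 2]
2. fire t1 -> [0 8 0 5 2 5]
3. fire t3 -> [0 10 0 7 2 3]
4. fire t3 -> [0 12 0 9 2 1]
5. fire t3 -> [0 12 0 9 2 1]

0 12 0 9 2 1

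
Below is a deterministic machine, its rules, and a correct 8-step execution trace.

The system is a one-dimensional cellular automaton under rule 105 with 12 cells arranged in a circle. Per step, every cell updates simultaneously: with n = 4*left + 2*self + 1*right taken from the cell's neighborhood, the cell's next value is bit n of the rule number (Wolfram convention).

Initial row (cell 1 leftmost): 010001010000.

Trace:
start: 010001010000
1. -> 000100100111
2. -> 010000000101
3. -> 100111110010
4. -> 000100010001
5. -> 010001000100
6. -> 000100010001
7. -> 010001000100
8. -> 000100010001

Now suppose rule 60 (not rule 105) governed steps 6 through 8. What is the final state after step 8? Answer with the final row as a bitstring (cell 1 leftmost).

111111111111

(re-executing steps 6..8 under rule 60; state before step 6: 010001000100)
6. -> 011001100110
7. -> 010101010101
8. -> 111111111111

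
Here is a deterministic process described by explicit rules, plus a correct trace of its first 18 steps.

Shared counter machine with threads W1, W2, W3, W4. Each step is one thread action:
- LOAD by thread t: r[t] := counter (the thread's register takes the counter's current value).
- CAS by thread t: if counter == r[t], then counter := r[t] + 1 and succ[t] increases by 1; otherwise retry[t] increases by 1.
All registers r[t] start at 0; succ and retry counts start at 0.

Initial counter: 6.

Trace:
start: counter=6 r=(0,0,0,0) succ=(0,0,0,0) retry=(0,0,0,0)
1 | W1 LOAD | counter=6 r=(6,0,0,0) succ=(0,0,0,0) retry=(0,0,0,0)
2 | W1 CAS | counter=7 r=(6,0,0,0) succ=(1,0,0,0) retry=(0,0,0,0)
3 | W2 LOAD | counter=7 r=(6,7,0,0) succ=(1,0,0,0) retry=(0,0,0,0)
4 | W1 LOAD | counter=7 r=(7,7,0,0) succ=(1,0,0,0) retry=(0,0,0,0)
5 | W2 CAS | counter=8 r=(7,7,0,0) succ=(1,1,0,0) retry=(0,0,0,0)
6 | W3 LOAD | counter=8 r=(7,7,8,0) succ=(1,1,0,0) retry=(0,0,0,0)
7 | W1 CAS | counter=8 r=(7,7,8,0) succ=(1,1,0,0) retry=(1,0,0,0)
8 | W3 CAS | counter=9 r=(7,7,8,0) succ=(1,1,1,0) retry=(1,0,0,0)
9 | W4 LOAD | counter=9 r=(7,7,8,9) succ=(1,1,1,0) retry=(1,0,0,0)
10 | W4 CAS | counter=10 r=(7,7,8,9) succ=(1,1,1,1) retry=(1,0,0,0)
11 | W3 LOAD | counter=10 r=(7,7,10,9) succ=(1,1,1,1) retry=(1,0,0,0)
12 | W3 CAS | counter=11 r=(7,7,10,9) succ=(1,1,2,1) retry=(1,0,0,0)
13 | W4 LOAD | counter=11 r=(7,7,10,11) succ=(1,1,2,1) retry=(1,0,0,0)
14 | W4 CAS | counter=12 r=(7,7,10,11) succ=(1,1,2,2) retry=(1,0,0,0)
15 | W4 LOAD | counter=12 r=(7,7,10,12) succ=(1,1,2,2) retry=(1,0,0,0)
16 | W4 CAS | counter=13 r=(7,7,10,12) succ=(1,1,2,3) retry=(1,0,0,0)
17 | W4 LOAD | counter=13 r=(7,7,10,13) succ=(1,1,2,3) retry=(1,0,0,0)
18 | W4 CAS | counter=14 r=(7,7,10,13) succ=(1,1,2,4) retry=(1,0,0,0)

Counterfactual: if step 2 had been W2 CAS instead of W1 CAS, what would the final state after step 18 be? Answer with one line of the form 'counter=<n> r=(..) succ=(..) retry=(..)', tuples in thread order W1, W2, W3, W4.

counter=13 r=(6,6,9,12) succ=(0,1,2,4) retry=(1,1,0,0)

(re-executing from step 2 with the substitution; state before step 2: counter=6 r=(6,0,0,0) succ=(0,0,0,0) retry=(0,0,0,0))
2 | W2 CAS | counter=6 r=(6,0,0,0) succ=(0,0,0,0) retry=(0,1,0,0)
3 | W2 LOAD | counter=6 r=(6,6,0,0) succ=(0,0,0,0) retry=(0,1,0,0)
4 | W1 LOAD | counter=6 r=(6,6,0,0) succ=(0,0,0,0) retry=(0,1,0,0)
5 | W2 CAS | counter=7 r=(6,6,0,0) succ=(0,1,0,0) retry=(0,1,0,0)
6 | W3 LOAD | counter=7 r=(6,6,7,0) succ=(0,1,0,0) retry=(0,1,0,0)
7 | W1 CAS | counter=7 r=(6,6,7,0) succ=(0,1,0,0) retry=(1,1,0,0)
8 | W3 CAS | counter=8 r=(6,6,7,0) succ=(0,1,1,0) retry=(1,1,0,0)
9 | W4 LOAD | counter=8 r=(6,6,7,8) succ=(0,1,1,0) retry=(1,1,0,0)
10 | W4 CAS | counter=9 r=(6,6,7,8) succ=(0,1,1,1) retry=(1,1,0,0)
11 | W3 LOAD | counter=9 r=(6,6,9,8) succ=(0,1,1,1) retry=(1,1,0,0)
12 | W3 CAS | counter=10 r=(6,6,9,8) succ=(0,1,2,1) retry=(1,1,0,0)
13 | W4 LOAD | counter=10 r=(6,6,9,10) succ=(0,1,2,1) retry=(1,1,0,0)
14 | W4 CAS | counter=11 r=(6,6,9,10) succ=(0,1,2,2) retry=(1,1,0,0)
15 | W4 LOAD | counter=11 r=(6,6,9,11) succ=(0,1,2,2) retry=(1,1,0,0)
16 | W4 CAS | counter=12 r=(6,6,9,11) succ=(0,1,2,3) retry=(1,1,0,0)
17 | W4 LOAD | counter=12 r=(6,6,9,12) succ=(0,1,2,3) retry=(1,1,0,0)
18 | W4 CAS | counter=13 r=(6,6,9,12) succ=(0,1,2,4) retry=(1,1,0,0)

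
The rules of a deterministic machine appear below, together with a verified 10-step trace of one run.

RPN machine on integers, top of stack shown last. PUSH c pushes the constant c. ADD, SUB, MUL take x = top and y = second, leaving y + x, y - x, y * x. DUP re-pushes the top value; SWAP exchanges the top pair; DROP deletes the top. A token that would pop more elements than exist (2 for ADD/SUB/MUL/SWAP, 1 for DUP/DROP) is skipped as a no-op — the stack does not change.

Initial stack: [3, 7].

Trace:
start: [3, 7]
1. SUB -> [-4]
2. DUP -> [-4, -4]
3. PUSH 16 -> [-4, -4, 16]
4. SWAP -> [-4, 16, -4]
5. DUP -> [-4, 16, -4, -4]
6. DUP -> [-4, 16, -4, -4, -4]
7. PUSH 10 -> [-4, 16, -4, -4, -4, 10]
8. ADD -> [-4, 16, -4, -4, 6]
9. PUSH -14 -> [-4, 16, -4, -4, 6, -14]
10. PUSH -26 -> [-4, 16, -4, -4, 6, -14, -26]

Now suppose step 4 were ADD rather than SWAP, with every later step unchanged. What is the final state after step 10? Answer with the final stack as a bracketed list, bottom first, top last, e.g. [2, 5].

[-4, 12, 12, 22, -14, -26]

(re-executing from step 4 with the substitution; state before step 4: [-4, -4, 16])
4. ADD -> [-4, 12]
5. DUP -> [-4, 12, 12]
6. DUP -> [-4, 12, 12, 12]
7. PUSH 10 -> [-4, 12, 12, 12, 10]
8. ADD -> [-4, 12, 12, 22]
9. PUSH -14 -> [-4, 12, 12, 22, -14]
10. PUSH -26 -> [-4, 12, 12, 22, -14, -26]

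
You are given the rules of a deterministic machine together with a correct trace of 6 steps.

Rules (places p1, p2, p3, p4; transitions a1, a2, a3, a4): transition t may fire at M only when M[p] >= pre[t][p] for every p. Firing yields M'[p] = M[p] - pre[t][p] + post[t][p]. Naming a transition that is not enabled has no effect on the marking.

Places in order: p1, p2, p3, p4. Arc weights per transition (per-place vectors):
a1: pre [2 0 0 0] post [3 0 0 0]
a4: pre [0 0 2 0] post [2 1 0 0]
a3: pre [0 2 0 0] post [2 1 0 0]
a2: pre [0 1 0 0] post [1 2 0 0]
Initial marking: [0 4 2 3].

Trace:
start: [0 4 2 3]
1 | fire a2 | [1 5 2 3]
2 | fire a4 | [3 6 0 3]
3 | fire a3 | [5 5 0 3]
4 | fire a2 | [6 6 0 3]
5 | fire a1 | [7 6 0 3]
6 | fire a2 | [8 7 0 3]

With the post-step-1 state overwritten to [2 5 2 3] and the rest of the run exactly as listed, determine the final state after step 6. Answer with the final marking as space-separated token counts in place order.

state after step 1 := [2 5 2 3]
2 | fire a4 | [4 6 0 3]
3 | fire a3 | [6 5 0 3]
4 | fire a2 | [7 6 0 3]
5 | fire a1 | [8 6 0 3]
6 | fire a2 | [9 7 0 3]

9 7 0 3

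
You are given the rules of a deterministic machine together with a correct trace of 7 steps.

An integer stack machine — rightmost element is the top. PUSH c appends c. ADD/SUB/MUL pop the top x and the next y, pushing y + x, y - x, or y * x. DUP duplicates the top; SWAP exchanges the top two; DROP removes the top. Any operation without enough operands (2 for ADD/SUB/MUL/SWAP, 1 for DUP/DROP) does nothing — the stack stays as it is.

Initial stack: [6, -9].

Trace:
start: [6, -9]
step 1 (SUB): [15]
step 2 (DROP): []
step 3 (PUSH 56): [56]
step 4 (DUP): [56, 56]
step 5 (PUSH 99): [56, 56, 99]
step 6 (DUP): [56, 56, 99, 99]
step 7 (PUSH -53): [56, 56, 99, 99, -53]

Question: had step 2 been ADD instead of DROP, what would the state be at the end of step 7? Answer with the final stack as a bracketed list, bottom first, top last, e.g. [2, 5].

(re-executing from step 2 with the substitution; state before step 2: [15])
step 2 (ADD): [15]
step 3 (PUSH 56): [15, 56]
step 4 (DUP): [15, 56, 56]
step 5 (PUSH 99): [15, 56, 56, 99]
step 6 (DUP): [15, 56, 56, 99, 99]
step 7 (PUSH -53): [15, 56, 56, 99, 99, -53]

[15, 56, 56, 99, 99, -53]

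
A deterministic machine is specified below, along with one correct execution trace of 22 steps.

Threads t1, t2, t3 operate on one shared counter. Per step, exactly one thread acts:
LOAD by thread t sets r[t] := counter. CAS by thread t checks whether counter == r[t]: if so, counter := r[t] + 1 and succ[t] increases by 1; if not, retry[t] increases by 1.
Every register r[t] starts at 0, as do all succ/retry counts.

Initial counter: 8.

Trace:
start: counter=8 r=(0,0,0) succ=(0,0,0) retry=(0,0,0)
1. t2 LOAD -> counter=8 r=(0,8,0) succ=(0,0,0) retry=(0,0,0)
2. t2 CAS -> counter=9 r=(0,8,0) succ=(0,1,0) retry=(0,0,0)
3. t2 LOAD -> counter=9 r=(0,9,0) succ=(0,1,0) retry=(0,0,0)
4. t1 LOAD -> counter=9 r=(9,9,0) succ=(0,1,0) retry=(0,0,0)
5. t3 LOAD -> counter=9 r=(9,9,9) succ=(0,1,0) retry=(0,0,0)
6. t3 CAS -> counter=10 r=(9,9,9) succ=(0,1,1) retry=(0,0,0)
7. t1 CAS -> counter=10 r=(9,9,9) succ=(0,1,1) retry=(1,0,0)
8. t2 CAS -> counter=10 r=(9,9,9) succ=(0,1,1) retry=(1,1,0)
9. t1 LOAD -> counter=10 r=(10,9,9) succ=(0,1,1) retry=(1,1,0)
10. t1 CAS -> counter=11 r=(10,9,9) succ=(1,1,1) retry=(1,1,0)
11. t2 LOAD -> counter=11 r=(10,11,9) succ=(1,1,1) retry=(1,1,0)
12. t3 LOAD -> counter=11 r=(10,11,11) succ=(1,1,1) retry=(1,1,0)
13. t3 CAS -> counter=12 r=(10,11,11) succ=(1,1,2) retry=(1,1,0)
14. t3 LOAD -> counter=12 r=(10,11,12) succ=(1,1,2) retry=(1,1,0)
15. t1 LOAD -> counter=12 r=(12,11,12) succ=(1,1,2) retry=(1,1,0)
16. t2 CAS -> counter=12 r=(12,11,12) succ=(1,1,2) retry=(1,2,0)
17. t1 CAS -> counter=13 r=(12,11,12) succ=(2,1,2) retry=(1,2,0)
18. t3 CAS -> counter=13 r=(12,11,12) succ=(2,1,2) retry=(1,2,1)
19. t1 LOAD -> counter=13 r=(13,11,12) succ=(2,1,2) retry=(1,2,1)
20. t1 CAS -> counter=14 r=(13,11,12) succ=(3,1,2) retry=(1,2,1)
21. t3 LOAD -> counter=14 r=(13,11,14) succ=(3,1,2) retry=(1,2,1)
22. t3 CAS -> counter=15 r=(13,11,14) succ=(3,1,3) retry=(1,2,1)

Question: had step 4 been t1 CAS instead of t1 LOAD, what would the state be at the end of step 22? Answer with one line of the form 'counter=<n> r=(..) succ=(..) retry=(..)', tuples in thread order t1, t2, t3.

(re-executing from step 4 with the substitution; state before step 4: counter=9 r=(0,9,0) succ=(0,1,0) retry=(0,0,0))
4. t1 CAS -> counter=9 r=(0,9,0) succ=(0,1,0) retry=(1,0,0)
5. t3 LOAD -> counter=9 r=(0,9,9) succ=(0,1,0) retry=(1,0,0)
6. t3 CAS -> counter=10 r=(0,9,9) succ=(0,1,1) retry=(1,0,0)
7. t1 CAS -> counter=10 r=(0,9,9) succ=(0,1,1) retry=(2,0,0)
8. t2 CAS -> counter=10 r=(0,9,9) succ=(0,1,1) retry=(2,1,0)
9. t1 LOAD -> counter=10 r=(10,9,9) succ=(0,1,1) retry=(2,1,0)
10. t1 CAS -> counter=11 r=(10,9,9) succ=(1,1,1) retry=(2,1,0)
11. t2 LOAD -> counter=11 r=(10,11,9) succ=(1,1,1) retry=(2,1,0)
12. t3 LOAD -> counter=11 r=(10,11,11) succ=(1,1,1) retry=(2,1,0)
13. t3 CAS -> counter=12 r=(10,11,11) succ=(1,1,2) retry=(2,1,0)
14. t3 LOAD -> counter=12 r=(10,11,12) succ=(1,1,2) retry=(2,1,0)
15. t1 LOAD -> counter=12 r=(12,11,12) succ=(1,1,2) retry=(2,1,0)
16. t2 CAS -> counter=12 r=(12,11,12) succ=(1,1,2) retry=(2,2,0)
17. t1 CAS -> counter=13 r=(12,11,12) succ=(2,1,2) retry=(2,2,0)
18. t3 CAS -> counter=13 r=(12,11,12) succ=(2,1,2) retry=(2,2,1)
19. t1 LOAD -> counter=13 r=(13,11,12) succ=(2,1,2) retry=(2,2,1)
20. t1 CAS -> counter=14 r=(13,11,12) succ=(3,1,2) retry=(2,2,1)
21. t3 LOAD -> counter=14 r=(13,11,14) succ=(3,1,2) retry=(2,2,1)
22. t3 CAS -> counter=15 r=(13,11,14) succ=(3,1,3) retry=(2,2,1)

counter=15 r=(13,11,14) succ=(3,1,3) retry=(2,2,1)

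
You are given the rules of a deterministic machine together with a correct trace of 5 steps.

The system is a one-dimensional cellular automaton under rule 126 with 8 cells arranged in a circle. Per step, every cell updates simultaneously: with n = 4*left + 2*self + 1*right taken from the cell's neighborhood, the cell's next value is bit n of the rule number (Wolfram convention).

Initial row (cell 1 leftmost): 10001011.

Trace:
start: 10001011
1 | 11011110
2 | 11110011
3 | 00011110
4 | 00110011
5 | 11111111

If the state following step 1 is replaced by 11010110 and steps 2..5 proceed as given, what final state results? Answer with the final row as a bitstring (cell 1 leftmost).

state after step 1 := 11010110
2 | 11111111
3 | 00000000
4 | 00000000
5 | 00000000

00000000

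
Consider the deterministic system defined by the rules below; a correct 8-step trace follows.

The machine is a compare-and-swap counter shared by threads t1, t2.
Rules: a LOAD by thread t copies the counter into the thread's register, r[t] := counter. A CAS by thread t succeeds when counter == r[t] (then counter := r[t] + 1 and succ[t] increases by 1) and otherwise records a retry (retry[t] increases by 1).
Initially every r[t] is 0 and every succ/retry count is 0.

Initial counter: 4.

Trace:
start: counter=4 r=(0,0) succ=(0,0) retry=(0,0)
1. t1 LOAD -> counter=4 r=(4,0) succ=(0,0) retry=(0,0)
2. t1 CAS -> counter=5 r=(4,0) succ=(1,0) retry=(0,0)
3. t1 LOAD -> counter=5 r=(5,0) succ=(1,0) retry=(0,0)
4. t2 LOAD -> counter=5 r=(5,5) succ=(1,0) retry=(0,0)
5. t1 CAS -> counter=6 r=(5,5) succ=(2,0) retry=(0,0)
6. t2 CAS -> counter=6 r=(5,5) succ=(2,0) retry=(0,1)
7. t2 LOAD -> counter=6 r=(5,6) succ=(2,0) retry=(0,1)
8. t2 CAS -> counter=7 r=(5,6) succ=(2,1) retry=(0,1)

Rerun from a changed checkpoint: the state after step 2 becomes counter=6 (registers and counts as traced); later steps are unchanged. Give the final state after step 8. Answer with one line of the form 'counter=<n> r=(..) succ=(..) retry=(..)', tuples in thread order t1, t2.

state after step 2 := counter=6 r=(4,0) succ=(1,0) retry=(0,0)
3. t1 LOAD -> counter=6 r=(6,0) succ=(1,0) retry=(0,0)
4. t2 LOAD -> counter=6 r=(6,6) succ=(1,0) retry=(0,0)
5. t1 CAS -> counter=7 r=(6,6) succ=(2,0) retry=(0,0)
6. t2 CAS -> counter=7 r=(6,6) succ=(2,0) retry=(0,1)
7. t2 LOAD -> counter=7 r=(6,7) succ=(2,0) retry=(0,1)
8. t2 CAS -> counter=8 r=(6,7) succ=(2,1) retry=(0,1)

counter=8 r=(6,7) succ=(2,1) retry=(0,1)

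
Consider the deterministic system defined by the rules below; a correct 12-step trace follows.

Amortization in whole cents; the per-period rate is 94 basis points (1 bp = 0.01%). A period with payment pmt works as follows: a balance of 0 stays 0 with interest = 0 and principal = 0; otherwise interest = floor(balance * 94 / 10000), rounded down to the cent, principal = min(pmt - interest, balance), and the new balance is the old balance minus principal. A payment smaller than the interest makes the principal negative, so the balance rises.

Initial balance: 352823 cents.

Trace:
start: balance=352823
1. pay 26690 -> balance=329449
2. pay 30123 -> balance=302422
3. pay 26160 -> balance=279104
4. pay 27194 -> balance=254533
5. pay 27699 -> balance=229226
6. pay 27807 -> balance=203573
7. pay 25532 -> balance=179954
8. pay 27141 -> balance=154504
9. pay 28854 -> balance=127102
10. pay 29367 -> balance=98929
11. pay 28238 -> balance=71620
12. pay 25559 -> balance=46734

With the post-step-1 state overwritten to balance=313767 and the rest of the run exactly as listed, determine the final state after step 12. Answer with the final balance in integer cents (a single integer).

29353

state after step 1 := balance=313767
2. pay 30123 -> balance=286593
3. pay 26160 -> balance=263126
4. pay 27194 -> balance=238405
5. pay 27699 -> balance=212947
6. pay 27807 -> balance=187141
7. pay 25532 -> balance=163368
8. pay 27141 -> balance=137762
9. pay 28854 -> balance=110202
10. pay 29367 -> balance=81870
11. pay 28238 -> balance=54401
12. pay 25559 -> balance=29353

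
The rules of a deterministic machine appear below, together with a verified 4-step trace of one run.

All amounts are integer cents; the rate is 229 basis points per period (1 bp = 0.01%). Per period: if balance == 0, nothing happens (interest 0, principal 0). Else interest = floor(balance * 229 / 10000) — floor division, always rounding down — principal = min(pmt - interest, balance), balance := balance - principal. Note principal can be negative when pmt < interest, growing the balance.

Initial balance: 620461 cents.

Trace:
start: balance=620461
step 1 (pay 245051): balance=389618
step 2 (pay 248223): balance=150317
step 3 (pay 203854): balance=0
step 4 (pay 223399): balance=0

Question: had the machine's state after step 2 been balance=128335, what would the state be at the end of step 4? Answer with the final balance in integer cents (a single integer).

0

state after step 2 := balance=128335
step 3 (pay 203854): balance=0
step 4 (pay 223399): balance=0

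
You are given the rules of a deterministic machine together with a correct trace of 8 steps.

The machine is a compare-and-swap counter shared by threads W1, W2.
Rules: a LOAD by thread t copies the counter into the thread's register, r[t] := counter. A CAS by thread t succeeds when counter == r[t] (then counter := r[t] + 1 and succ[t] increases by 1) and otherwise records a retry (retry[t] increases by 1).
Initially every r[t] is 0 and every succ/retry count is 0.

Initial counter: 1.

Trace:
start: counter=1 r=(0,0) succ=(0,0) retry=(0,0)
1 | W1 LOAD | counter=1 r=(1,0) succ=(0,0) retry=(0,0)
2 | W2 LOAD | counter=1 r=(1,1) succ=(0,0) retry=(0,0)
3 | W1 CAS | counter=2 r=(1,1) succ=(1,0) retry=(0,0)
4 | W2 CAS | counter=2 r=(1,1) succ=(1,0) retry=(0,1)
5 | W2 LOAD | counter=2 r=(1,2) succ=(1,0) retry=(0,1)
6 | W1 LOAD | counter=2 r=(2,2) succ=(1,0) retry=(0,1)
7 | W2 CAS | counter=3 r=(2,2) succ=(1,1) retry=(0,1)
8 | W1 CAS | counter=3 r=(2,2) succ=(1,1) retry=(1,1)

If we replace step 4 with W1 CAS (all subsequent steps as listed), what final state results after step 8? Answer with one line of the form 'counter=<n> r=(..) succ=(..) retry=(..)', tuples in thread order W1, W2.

counter=3 r=(2,2) succ=(1,1) retry=(2,0)

(re-executing from step 4 with the substitution; state before step 4: counter=2 r=(1,1) succ=(1,0) retry=(0,0))
4 | W1 CAS | counter=2 r=(1,1) succ=(1,0) retry=(1,0)
5 | W2 LOAD | counter=2 r=(1,2) succ=(1,0) retry=(1,0)
6 | W1 LOAD | counter=2 r=(2,2) succ=(1,0) retry=(1,0)
7 | W2 CAS | counter=3 r=(2,2) succ=(1,1) retry=(1,0)
8 | W1 CAS | counter=3 r=(2,2) succ=(1,1) retry=(2,0)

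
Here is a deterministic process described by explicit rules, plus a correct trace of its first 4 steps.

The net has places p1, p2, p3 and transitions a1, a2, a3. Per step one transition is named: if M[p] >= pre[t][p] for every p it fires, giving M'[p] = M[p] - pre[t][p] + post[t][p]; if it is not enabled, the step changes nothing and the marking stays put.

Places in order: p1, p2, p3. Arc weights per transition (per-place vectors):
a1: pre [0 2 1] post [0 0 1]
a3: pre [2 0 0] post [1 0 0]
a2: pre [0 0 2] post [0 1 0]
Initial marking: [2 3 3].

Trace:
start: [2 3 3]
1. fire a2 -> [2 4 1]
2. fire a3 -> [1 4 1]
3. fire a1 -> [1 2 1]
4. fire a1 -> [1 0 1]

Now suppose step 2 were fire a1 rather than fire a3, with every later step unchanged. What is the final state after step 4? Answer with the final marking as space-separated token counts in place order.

(re-executing from step 2 with the substitution; state before step 2: [2 4 1])
2. fire a1 -> [2 2 1]
3. fire a1 -> [2 0 1]
4. fire a1 -> [2 0 1]

2 0 1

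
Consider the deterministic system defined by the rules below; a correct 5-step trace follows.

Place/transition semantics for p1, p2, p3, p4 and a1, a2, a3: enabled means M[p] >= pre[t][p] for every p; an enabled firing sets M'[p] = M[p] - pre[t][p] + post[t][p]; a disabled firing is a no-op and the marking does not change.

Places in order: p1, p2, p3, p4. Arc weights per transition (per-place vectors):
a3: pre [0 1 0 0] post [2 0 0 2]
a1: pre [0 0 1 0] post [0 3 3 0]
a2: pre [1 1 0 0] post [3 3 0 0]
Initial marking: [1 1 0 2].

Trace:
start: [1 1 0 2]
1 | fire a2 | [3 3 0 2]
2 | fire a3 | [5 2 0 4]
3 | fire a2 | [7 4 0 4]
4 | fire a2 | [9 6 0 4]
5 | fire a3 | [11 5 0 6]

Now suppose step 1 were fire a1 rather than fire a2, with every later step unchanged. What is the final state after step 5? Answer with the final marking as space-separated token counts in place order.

(re-executing from step 1 with the substitution; state before step 1: [1 1 0 2])
1 | fire a1 | [1 1 0 2]
2 | fire a3 | [3 0 0 4]
3 | fire a2 | [3 0 0 4]
4 | fire a2 | [3 0 0 4]
5 | fire a3 | [3 0 0 4]

3 0 0 4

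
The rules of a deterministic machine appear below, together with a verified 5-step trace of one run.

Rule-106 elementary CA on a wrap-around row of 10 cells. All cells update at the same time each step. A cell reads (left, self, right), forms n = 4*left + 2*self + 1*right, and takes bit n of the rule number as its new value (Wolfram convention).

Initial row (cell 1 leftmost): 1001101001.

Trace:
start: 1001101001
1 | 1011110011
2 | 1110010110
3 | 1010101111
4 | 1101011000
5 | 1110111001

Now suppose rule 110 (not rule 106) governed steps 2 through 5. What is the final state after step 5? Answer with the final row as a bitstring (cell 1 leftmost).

1000100001

(re-executing steps 2..5 under rule 110; state before step 2: 1011110011)
2 | 1110010110
3 | 1010111111
4 | 1111100000
5 | 1000100001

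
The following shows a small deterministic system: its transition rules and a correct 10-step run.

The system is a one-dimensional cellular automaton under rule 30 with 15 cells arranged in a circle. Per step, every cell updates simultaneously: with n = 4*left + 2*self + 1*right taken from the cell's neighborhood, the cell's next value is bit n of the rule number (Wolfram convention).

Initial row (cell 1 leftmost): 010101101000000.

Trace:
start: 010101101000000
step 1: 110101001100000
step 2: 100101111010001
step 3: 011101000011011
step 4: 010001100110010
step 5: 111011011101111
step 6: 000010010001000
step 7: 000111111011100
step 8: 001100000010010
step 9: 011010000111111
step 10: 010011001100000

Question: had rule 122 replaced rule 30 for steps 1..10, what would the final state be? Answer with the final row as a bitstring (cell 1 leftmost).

(re-executing steps 1..10 under rule 122; state before step 1: 010101101000000)
step 1: 101011110100000
step 2: 010110011010001
step 3: 101111111101010
step 4: 011000000110101
step 5: 111100001111010
step 6: 100110011001101
step 7: 111111111111111
step 8: 000000000000000
step 9: 000000000000000
step 10: 000000000000000

000000000000000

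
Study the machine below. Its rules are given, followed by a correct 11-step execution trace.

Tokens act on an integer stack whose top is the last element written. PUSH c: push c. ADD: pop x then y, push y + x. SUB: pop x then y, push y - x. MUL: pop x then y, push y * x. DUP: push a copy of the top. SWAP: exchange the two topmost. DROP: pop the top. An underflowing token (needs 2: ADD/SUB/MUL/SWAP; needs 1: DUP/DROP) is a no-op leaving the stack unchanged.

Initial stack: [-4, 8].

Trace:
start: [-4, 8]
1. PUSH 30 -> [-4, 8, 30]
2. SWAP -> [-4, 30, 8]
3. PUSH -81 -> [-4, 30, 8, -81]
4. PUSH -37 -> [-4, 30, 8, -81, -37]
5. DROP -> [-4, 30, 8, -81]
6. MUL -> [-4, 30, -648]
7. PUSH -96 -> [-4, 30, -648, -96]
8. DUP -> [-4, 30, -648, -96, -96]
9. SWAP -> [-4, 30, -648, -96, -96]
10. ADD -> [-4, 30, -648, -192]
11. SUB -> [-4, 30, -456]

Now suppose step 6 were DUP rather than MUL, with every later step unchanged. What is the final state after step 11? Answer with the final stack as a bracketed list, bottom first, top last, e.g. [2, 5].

(re-executing from step 6 with the substitution; state before step 6: [-4, 30, 8, -81])
6. DUP -> [-4, 30, 8, -81, -81]
7. PUSH -96 -> [-4, 30, 8, -81, -81, -96]
8. DUP -> [-4, 30, 8, -81, -81, -96, -96]
9. SWAP -> [-4, 30, 8, -81, -81, -96, -96]
10. ADD -> [-4, 30, 8, -81, -81, -192]
11. SUB -> [-4, 30, 8, -81, 111]

[-4, 30, 8, -81, 111]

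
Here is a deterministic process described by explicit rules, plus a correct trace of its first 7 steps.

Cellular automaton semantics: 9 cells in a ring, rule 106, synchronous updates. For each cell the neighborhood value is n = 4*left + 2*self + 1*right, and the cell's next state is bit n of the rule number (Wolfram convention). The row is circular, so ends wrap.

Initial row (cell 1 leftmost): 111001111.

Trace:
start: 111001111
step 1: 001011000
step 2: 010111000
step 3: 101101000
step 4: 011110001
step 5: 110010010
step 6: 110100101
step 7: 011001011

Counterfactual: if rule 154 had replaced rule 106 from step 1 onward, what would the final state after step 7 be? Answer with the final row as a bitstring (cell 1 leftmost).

(re-executing steps 1..7 under rule 154; state before step 1: 111001111)
step 1: 110111111
step 2: 100111111
step 3: 011111111
step 4: 011111110
step 5: 111111101
step 6: 111111001
step 7: 111110111

111110111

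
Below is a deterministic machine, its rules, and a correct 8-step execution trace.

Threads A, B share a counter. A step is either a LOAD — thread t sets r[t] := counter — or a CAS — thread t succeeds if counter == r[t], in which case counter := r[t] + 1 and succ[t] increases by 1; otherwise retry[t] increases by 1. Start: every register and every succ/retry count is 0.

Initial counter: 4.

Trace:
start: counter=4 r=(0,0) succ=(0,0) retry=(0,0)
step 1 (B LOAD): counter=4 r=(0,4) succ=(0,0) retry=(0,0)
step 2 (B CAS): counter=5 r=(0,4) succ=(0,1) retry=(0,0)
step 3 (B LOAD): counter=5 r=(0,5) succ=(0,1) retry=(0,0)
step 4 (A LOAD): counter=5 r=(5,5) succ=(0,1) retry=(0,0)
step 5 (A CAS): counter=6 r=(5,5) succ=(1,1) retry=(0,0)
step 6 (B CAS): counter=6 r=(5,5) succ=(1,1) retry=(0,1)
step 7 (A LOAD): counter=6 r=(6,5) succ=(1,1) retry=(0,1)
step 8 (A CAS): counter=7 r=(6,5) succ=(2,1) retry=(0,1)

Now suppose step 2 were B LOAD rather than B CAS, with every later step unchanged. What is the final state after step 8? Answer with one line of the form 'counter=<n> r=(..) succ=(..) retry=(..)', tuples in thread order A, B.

(re-executing from step 2 with the substitution; state before step 2: counter=4 r=(0,4) succ=(0,0) retry=(0,0))
step 2 (B LOAD): counter=4 r=(0,4) succ=(0,0) retry=(0,0)
step 3 (B LOAD): counter=4 r=(0,4) succ=(0,0) retry=(0,0)
step 4 (A LOAD): counter=4 r=(4,4) succ=(0,0) retry=(0,0)
step 5 (A CAS): counter=5 r=(4,4) succ=(1,0) retry=(0,0)
step 6 (B CAS): counter=5 r=(4,4) succ=(1,0) retry=(0,1)
step 7 (A LOAD): counter=5 r=(5,4) succ=(1,0) retry=(0,1)
step 8 (A CAS): counter=6 r=(5,4) succ=(2,0) retry=(0,1)

counter=6 r=(5,4) succ=(2,0) retry=(0,1)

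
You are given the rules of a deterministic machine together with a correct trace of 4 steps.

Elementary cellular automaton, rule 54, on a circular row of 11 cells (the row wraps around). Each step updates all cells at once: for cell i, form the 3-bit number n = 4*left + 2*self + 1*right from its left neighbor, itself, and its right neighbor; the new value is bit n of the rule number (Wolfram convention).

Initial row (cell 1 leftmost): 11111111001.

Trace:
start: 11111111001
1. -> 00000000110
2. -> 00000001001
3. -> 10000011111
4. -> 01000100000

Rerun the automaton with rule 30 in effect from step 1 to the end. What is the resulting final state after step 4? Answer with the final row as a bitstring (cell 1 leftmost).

(re-executing steps 1..4 under rule 30; state before step 1: 11111111001)
1. -> 00000000111
2. -> 10000001100
3. -> 11000011011
4. -> 00100110010

00100110010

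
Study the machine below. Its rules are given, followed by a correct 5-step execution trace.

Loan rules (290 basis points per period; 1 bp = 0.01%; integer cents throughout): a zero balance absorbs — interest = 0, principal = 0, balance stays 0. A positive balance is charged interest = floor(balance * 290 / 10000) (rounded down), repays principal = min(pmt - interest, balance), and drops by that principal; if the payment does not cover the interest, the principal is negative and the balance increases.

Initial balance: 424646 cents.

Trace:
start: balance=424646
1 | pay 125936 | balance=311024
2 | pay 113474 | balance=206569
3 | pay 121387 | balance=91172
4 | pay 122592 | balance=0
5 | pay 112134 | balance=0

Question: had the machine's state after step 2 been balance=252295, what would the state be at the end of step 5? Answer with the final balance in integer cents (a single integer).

0

state after step 2 := balance=252295
3 | pay 121387 | balance=138224
4 | pay 122592 | balance=19640
5 | pay 112134 | balance=0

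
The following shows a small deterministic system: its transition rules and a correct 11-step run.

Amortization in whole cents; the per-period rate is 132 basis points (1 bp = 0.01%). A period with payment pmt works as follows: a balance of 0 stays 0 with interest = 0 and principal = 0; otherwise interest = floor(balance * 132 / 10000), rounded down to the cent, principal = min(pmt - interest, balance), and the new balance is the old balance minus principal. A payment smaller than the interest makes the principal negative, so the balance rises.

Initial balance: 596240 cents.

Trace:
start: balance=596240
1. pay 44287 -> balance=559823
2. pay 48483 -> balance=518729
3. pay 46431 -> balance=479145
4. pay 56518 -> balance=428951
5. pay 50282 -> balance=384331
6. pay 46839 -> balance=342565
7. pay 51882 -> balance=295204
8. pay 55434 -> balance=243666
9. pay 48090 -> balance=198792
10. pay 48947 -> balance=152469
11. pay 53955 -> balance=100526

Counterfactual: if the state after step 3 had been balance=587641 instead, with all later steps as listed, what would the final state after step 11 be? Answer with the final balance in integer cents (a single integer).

221022

state after step 3 := balance=587641
4. pay 56518 -> balance=538879
5. pay 50282 -> balance=495710
6. pay 46839 -> balance=455414
7. pay 51882 -> balance=409543
8. pay 55434 -> balance=359514
9. pay 48090 -> balance=316169
10. pay 48947 -> balance=271395
11. pay 53955 -> balance=221022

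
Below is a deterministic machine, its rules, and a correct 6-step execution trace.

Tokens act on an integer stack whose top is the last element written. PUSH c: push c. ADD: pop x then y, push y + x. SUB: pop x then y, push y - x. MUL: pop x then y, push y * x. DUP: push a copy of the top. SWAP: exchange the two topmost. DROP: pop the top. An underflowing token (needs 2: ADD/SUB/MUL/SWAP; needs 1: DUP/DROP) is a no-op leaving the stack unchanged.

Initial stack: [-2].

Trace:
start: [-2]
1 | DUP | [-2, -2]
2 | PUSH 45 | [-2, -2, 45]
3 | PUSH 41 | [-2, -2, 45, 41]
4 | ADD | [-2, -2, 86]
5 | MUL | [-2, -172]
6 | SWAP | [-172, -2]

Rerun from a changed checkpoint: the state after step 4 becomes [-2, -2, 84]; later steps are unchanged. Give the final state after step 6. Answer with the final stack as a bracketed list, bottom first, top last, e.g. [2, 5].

state after step 4 := [-2, -2, 84]
5 | MUL | [-2, -168]
6 | SWAP | [-168, -2]

[-168, -2]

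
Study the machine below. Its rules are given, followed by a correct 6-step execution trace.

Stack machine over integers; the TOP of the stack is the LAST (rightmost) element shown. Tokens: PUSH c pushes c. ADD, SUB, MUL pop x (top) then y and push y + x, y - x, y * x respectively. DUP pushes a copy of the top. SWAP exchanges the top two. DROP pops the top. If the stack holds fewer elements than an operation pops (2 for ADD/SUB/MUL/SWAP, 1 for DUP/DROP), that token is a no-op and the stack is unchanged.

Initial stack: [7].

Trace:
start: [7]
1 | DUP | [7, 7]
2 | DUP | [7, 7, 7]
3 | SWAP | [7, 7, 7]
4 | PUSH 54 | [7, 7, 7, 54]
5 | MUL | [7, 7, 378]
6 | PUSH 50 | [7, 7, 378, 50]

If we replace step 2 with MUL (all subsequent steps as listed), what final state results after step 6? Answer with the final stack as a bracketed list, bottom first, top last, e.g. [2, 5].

(re-executing from step 2 with the substitution; state before step 2: [7, 7])
2 | MUL | [49]
3 | SWAP | [49]
4 | PUSH 54 | [49, 54]
5 | MUL | [2646]
6 | PUSH 50 | [2646, 50]

[2646, 50]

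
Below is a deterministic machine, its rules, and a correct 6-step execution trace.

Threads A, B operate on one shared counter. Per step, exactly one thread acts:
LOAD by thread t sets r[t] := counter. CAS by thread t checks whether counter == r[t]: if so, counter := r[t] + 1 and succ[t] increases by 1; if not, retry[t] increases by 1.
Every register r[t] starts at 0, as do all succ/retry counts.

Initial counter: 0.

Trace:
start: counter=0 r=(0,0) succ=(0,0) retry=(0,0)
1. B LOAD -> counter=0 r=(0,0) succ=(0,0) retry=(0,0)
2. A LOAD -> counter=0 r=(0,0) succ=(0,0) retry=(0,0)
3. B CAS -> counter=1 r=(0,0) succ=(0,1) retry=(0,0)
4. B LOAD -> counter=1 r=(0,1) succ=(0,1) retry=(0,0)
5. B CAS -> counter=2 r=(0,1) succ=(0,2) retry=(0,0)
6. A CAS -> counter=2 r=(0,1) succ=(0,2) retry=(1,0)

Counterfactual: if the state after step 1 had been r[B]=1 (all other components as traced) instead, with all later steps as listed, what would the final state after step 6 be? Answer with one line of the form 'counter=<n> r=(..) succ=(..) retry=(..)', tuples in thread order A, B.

state after step 1 := counter=0 r=(0,1) succ=(0,0) retry=(0,0)
2. A LOAD -> counter=0 r=(0,1) succ=(0,0) retry=(0,0)
3. B CAS -> counter=0 r=(0,1) succ=(0,0) retry=(0,1)
4. B LOAD -> counter=0 r=(0,0) succ=(0,0) retry=(0,1)
5. B CAS -> counter=1 r=(0,0) succ=(0,1) retry=(0,1)
6. A CAS -> counter=1 r=(0,0) succ=(0,1) retry=(1,1)

counter=1 r=(0,0) succ=(0,1) retry=(1,1)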